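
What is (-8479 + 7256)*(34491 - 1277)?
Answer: -40620722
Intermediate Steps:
(-8479 + 7256)*(34491 - 1277) = -1223*33214 = -40620722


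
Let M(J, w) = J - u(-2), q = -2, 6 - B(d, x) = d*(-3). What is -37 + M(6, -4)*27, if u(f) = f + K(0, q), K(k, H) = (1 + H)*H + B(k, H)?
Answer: -37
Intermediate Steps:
B(d, x) = 6 + 3*d (B(d, x) = 6 - d*(-3) = 6 - (-3)*d = 6 + 3*d)
K(k, H) = 6 + 3*k + H*(1 + H) (K(k, H) = (1 + H)*H + (6 + 3*k) = H*(1 + H) + (6 + 3*k) = 6 + 3*k + H*(1 + H))
u(f) = 8 + f (u(f) = f + (6 - 2 + (-2)² + 3*0) = f + (6 - 2 + 4 + 0) = f + 8 = 8 + f)
M(J, w) = -6 + J (M(J, w) = J - (8 - 2) = J - 1*6 = J - 6 = -6 + J)
-37 + M(6, -4)*27 = -37 + (-6 + 6)*27 = -37 + 0*27 = -37 + 0 = -37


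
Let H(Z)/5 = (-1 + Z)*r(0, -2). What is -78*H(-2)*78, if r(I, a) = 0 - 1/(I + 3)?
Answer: -30420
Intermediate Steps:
r(I, a) = -1/(3 + I) (r(I, a) = 0 - 1/(3 + I) = -1/(3 + I))
H(Z) = 5/3 - 5*Z/3 (H(Z) = 5*((-1 + Z)*(-1/(3 + 0))) = 5*((-1 + Z)*(-1/3)) = 5*((-1 + Z)*(-1*⅓)) = 5*((-1 + Z)*(-⅓)) = 5*(⅓ - Z/3) = 5/3 - 5*Z/3)
-78*H(-2)*78 = -78*(5/3 - 5/3*(-2))*78 = -78*(5/3 + 10/3)*78 = -78*5*78 = -390*78 = -30420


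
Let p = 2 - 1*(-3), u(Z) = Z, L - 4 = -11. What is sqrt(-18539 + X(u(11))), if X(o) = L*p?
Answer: I*sqrt(18574) ≈ 136.29*I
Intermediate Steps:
L = -7 (L = 4 - 11 = -7)
p = 5 (p = 2 + 3 = 5)
X(o) = -35 (X(o) = -7*5 = -35)
sqrt(-18539 + X(u(11))) = sqrt(-18539 - 35) = sqrt(-18574) = I*sqrt(18574)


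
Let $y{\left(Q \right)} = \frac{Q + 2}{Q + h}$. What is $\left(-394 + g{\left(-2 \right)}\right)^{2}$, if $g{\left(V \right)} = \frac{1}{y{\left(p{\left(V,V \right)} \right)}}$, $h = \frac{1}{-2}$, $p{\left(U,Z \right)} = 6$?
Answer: $\frac{39601849}{256} \approx 1.5469 \cdot 10^{5}$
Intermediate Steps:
$h = - \frac{1}{2} \approx -0.5$
$y{\left(Q \right)} = \frac{2 + Q}{- \frac{1}{2} + Q}$ ($y{\left(Q \right)} = \frac{Q + 2}{Q - \frac{1}{2}} = \frac{2 + Q}{- \frac{1}{2} + Q}$)
$g{\left(V \right)} = \frac{11}{16}$ ($g{\left(V \right)} = \frac{1}{2 \frac{1}{-1 + 2 \cdot 6} \left(2 + 6\right)} = \frac{1}{2 \frac{1}{-1 + 12} \cdot 8} = \frac{1}{2 \cdot \frac{1}{11} \cdot 8} = \frac{1}{\frac{16}{11}} = \frac{11}{16}$)
$\left(-394 + g{\left(-2 \right)}\right)^{2} = \left(-394 + \frac{11}{16}\right)^{2} = \left(- \frac{6293}{16}\right)^{2} = \frac{39601849}{256}$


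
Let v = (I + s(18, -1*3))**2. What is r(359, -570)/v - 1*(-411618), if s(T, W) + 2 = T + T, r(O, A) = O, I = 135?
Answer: 11756222057/28561 ≈ 4.1162e+5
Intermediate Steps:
s(T, W) = -2 + 2*T (s(T, W) = -2 + (T + T) = -2 + 2*T)
v = 28561 (v = (135 + (-2 + 2*18))**2 = (135 + (-2 + 36))**2 = (135 + 34)**2 = 169**2 = 28561)
r(359, -570)/v - 1*(-411618) = 359/28561 - 1*(-411618) = 359*(1/28561) + 411618 = 359/28561 + 411618 = 11756222057/28561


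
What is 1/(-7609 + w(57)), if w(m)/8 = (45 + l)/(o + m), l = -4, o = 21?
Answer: -39/296587 ≈ -0.00013150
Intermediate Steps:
w(m) = 328/(21 + m) (w(m) = 8*((45 - 4)/(21 + m)) = 8*(41/(21 + m)) = 328/(21 + m))
1/(-7609 + w(57)) = 1/(-7609 + 328/(21 + 57)) = 1/(-7609 + 328/78) = 1/(-7609 + 328*(1/78)) = 1/(-7609 + 164/39) = 1/(-296587/39) = -39/296587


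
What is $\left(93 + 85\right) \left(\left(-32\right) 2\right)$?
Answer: $-11392$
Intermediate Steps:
$\left(93 + 85\right) \left(\left(-32\right) 2\right) = 178 \left(-64\right) = -11392$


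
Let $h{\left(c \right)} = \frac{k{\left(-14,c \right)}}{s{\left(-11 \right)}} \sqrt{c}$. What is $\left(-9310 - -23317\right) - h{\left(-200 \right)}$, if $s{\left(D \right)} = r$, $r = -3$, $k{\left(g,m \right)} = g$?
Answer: $14007 - \frac{140 i \sqrt{2}}{3} \approx 14007.0 - 65.997 i$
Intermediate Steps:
$s{\left(D \right)} = -3$
$h{\left(c \right)} = \frac{14 \sqrt{c}}{3}$ ($h{\left(c \right)} = - \frac{14}{-3} \sqrt{c} = \left(-14\right) \left(- \frac{1}{3}\right) \sqrt{c} = \frac{14 \sqrt{c}}{3}$)
$\left(-9310 - -23317\right) - h{\left(-200 \right)} = \left(-9310 - -23317\right) - \frac{14 \sqrt{-200}}{3} = \left(-9310 + 23317\right) - \frac{14 \cdot 10 i \sqrt{2}}{3} = 14007 - \frac{140 i \sqrt{2}}{3}$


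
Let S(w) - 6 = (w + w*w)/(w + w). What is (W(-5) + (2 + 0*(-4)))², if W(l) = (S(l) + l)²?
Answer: 9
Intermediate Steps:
S(w) = 6 + (w + w²)/(2*w) (S(w) = 6 + (w + w*w)/(w + w) = 6 + (w + w²)/((2*w)) = 6 + (w + w²)*(1/(2*w)) = 6 + (w + w²)/(2*w))
W(l) = (13/2 + 3*l/2)² (W(l) = ((13/2 + l/2) + l)² = (13/2 + 3*l/2)²)
(W(-5) + (2 + 0*(-4)))² = ((13 + 3*(-5))²/4 + (2 + 0*(-4)))² = ((13 - 15)²/4 + (2 + 0))² = ((¼)*(-2)² + 2)² = ((¼)*4 + 2)² = (1 + 2)² = 3² = 9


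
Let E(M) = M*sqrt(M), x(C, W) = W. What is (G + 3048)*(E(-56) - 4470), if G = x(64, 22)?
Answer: -13722900 - 343840*I*sqrt(14) ≈ -1.3723e+7 - 1.2865e+6*I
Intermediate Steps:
G = 22
E(M) = M**(3/2)
(G + 3048)*(E(-56) - 4470) = (22 + 3048)*((-56)**(3/2) - 4470) = 3070*(-112*I*sqrt(14) - 4470) = 3070*(-4470 - 112*I*sqrt(14)) = -13722900 - 343840*I*sqrt(14)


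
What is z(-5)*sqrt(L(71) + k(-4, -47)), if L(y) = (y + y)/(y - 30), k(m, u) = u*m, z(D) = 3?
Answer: 15*sqrt(12874)/41 ≈ 41.511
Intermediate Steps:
k(m, u) = m*u
L(y) = 2*y/(-30 + y) (L(y) = (2*y)/(-30 + y) = 2*y/(-30 + y))
z(-5)*sqrt(L(71) + k(-4, -47)) = 3*sqrt(2*71/(-30 + 71) - 4*(-47)) = 3*sqrt(2*71/41 + 188) = 3*sqrt(2*71*(1/41) + 188) = 3*sqrt(142/41 + 188) = 3*sqrt(7850/41) = 3*(5*sqrt(12874)/41) = 15*sqrt(12874)/41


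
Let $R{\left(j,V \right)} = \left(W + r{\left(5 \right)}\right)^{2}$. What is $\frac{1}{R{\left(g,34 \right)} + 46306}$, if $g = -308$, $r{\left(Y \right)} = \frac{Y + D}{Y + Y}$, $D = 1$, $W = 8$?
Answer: $\frac{25}{1159499} \approx 2.1561 \cdot 10^{-5}$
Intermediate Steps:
$r{\left(Y \right)} = \frac{1 + Y}{2 Y}$ ($r{\left(Y \right)} = \frac{Y + 1}{Y + Y} = \frac{1 + Y}{2 Y}$)
$R{\left(j,V \right)} = \frac{1849}{25}$ ($R{\left(j,V \right)} = \left(8 + \frac{1 + 5}{2 \cdot 5}\right)^{2} = \left(8 + \frac{1}{2} \cdot \frac{1}{5} \cdot 6\right)^{2} = \left(8 + \frac{3}{5}\right)^{2} = \left(\frac{43}{5}\right)^{2} = \frac{1849}{25}$)
$\frac{1}{R{\left(g,34 \right)} + 46306} = \frac{1}{\frac{1849}{25} + 46306} = \frac{1}{\frac{1159499}{25}} = \frac{25}{1159499}$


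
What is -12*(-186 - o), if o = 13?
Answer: 2388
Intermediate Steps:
-12*(-186 - o) = -12*(-186 - 1*13) = -12*(-186 - 13) = -12*(-199) = 2388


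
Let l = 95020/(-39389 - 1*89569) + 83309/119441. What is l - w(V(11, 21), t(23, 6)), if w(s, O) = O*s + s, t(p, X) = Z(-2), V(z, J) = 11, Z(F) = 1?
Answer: -169734558157/7701436239 ≈ -22.039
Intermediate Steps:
t(p, X) = 1
w(s, O) = s + O*s
l = -302960899/7701436239 (l = 95020/(-39389 - 89569) + 83309*(1/119441) = 95020/(-128958) + 83309/119441 = 95020*(-1/128958) + 83309/119441 = -47510/64479 + 83309/119441 = -302960899/7701436239 ≈ -0.039338)
l - w(V(11, 21), t(23, 6)) = -302960899/7701436239 - 11*(1 + 1) = -302960899/7701436239 - 11*2 = -302960899/7701436239 - 1*22 = -302960899/7701436239 - 22 = -169734558157/7701436239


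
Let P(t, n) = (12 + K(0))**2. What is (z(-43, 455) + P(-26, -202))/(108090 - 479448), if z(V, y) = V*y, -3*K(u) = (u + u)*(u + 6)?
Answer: 19421/371358 ≈ 0.052297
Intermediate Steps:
K(u) = -2*u*(6 + u)/3 (K(u) = -(u + u)*(u + 6)/3 = -2*u*(6 + u)/3)
P(t, n) = 144 (P(t, n) = (12 - 2/3*0*(6 + 0))**2 = (12 - 2/3*0*6)**2 = (12 + 0)**2 = 12**2 = 144)
(z(-43, 455) + P(-26, -202))/(108090 - 479448) = (-43*455 + 144)/(108090 - 479448) = (-19565 + 144)/(-371358) = -19421*(-1/371358) = 19421/371358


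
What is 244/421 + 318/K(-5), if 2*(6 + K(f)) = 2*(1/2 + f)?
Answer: -87544/2947 ≈ -29.706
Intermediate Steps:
K(f) = -11/2 + f (K(f) = -6 + (2*(1/2 + f))/2 = -6 + (2*(½ + f))/2 = -6 + (1 + 2*f)/2 = -6 + (½ + f) = -11/2 + f)
244/421 + 318/K(-5) = 244/421 + 318/(-11/2 - 5) = 244*(1/421) + 318/(-21/2) = 244/421 + 318*(-2/21) = 244/421 - 212/7 = -87544/2947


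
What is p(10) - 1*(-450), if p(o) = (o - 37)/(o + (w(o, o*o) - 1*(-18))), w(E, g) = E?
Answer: 17073/38 ≈ 449.29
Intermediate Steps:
p(o) = (-37 + o)/(18 + 2*o) (p(o) = (o - 37)/(o + (o - 1*(-18))) = (-37 + o)/(o + (o + 18)) = (-37 + o)/(o + (18 + o)) = (-37 + o)/(18 + 2*o))
p(10) - 1*(-450) = (-37 + 10)/(2*(9 + 10)) - 1*(-450) = (½)*(-27)/19 + 450 = (½)*(1/19)*(-27) + 450 = -27/38 + 450 = 17073/38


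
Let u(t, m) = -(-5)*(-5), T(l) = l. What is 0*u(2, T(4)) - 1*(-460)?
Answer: 460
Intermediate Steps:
u(t, m) = -25 (u(t, m) = -5*5 = -25)
0*u(2, T(4)) - 1*(-460) = 0*(-25) - 1*(-460) = 0 + 460 = 460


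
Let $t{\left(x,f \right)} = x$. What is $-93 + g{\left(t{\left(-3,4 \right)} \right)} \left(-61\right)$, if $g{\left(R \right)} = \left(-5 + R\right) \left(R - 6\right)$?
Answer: $-4485$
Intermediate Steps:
$g{\left(R \right)} = \left(-6 + R\right) \left(-5 + R\right)$ ($g{\left(R \right)} = \left(-5 + R\right) \left(-6 + R\right) = \left(-6 + R\right) \left(-5 + R\right)$)
$-93 + g{\left(t{\left(-3,4 \right)} \right)} \left(-61\right) = -93 + \left(30 + \left(-3\right)^{2} - -33\right) \left(-61\right) = -93 + \left(30 + 9 + 33\right) \left(-61\right) = -93 + 72 \left(-61\right) = -93 - 4392 = -4485$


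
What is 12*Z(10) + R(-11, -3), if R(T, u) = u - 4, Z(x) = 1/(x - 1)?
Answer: -17/3 ≈ -5.6667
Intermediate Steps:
Z(x) = 1/(-1 + x)
R(T, u) = -4 + u
12*Z(10) + R(-11, -3) = 12/(-1 + 10) + (-4 - 3) = 12/9 - 7 = 12*(1/9) - 7 = 4/3 - 7 = -17/3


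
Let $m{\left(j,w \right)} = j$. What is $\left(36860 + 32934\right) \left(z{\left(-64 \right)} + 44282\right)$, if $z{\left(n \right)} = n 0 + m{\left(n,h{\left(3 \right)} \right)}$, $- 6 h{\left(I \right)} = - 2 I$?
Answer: $3086151092$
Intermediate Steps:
$h{\left(I \right)} = \frac{I}{3}$ ($h{\left(I \right)} = - \frac{\left(-2\right) I}{6} = \frac{I}{3}$)
$z{\left(n \right)} = n$ ($z{\left(n \right)} = n 0 + n = 0 + n = n$)
$\left(36860 + 32934\right) \left(z{\left(-64 \right)} + 44282\right) = \left(36860 + 32934\right) \left(-64 + 44282\right) = 69794 \cdot 44218 = 3086151092$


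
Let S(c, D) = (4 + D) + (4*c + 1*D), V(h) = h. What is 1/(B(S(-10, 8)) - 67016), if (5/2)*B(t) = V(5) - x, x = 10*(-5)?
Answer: -1/66994 ≈ -1.4927e-5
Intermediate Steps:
x = -50
S(c, D) = 4 + 2*D + 4*c (S(c, D) = (4 + D) + (4*c + D) = (4 + D) + (D + 4*c) = 4 + 2*D + 4*c)
B(t) = 22 (B(t) = 2*(5 - 1*(-50))/5 = 2*(5 + 50)/5 = (⅖)*55 = 22)
1/(B(S(-10, 8)) - 67016) = 1/(22 - 67016) = 1/(-66994) = -1/66994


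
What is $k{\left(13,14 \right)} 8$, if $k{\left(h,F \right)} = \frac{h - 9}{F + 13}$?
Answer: $\frac{32}{27} \approx 1.1852$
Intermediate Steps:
$k{\left(h,F \right)} = \frac{-9 + h}{13 + F}$
$k{\left(13,14 \right)} 8 = \frac{-9 + 13}{13 + 14} \cdot 8 = \frac{1}{27} \cdot 4 \cdot 8 = \frac{4}{27} \cdot 8 = \frac{32}{27}$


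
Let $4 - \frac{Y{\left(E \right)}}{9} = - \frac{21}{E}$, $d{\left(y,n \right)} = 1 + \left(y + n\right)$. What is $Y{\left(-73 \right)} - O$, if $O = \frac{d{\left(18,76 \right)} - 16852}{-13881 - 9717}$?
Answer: $\frac{56332261}{1722654} \approx 32.701$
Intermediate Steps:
$d{\left(y,n \right)} = 1 + n + y$ ($d{\left(y,n \right)} = 1 + \left(n + y\right) = 1 + n + y$)
$Y{\left(E \right)} = 36 + \frac{189}{E}$ ($Y{\left(E \right)} = 36 - 9 \left(- \frac{21}{E}\right) = 36 + \frac{189}{E}$)
$O = \frac{16757}{23598}$ ($O = \frac{\left(1 + 76 + 18\right) - 16852}{-13881 - 9717} = \frac{95 - 16852}{-23598} = \left(-16757\right) \left(- \frac{1}{23598}\right) = \frac{16757}{23598} \approx 0.7101$)
$Y{\left(-73 \right)} - O = \left(36 + \frac{189}{-73}\right) - \frac{16757}{23598} = \left(36 + 189 \left(- \frac{1}{73}\right)\right) - \frac{16757}{23598} = \left(36 - \frac{189}{73}\right) - \frac{16757}{23598} = \frac{2439}{73} - \frac{16757}{23598} = \frac{56332261}{1722654}$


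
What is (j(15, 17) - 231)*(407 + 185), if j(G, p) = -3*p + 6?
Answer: -163392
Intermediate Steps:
j(G, p) = 6 - 3*p
(j(15, 17) - 231)*(407 + 185) = ((6 - 3*17) - 231)*(407 + 185) = ((6 - 51) - 231)*592 = (-45 - 231)*592 = -276*592 = -163392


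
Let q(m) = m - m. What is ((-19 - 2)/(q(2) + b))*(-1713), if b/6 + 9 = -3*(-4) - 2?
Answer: 11991/2 ≈ 5995.5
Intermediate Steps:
q(m) = 0
b = 6 (b = -54 + 6*(-3*(-4) - 2) = -54 + 6*(12 - 2) = -54 + 6*10 = -54 + 60 = 6)
((-19 - 2)/(q(2) + b))*(-1713) = ((-19 - 2)/(0 + 6))*(-1713) = -21/6*(-1713) = -21*1/6*(-1713) = -7/2*(-1713) = 11991/2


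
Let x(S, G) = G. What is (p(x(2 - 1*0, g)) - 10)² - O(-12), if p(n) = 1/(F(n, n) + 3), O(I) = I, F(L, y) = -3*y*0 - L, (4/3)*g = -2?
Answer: 8716/81 ≈ 107.60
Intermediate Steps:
g = -3/2 (g = (¾)*(-2) = -3/2 ≈ -1.5000)
F(L, y) = -L (F(L, y) = 0 - L = -L)
p(n) = 1/(3 - n) (p(n) = 1/(-n + 3) = 1/(3 - n))
(p(x(2 - 1*0, g)) - 10)² - O(-12) = (-1/(-3 - 3/2) - 10)² - 1*(-12) = (-1/(-9/2) - 10)² + 12 = (-1*(-2/9) - 10)² + 12 = (2/9 - 10)² + 12 = (-88/9)² + 12 = 7744/81 + 12 = 8716/81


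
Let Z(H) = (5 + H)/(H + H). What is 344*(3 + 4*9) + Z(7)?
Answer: 93918/7 ≈ 13417.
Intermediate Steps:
Z(H) = (5 + H)/(2*H) (Z(H) = (5 + H)/((2*H)) = (5 + H)*(1/(2*H)) = (5 + H)/(2*H))
344*(3 + 4*9) + Z(7) = 344*(3 + 4*9) + (½)*(5 + 7)/7 = 344*(3 + 36) + (½)*(⅐)*12 = 344*39 + 6/7 = 13416 + 6/7 = 93918/7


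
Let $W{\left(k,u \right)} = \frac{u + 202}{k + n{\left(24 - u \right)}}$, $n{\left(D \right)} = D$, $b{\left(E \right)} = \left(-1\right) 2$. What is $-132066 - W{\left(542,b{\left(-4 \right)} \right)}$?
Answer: $- \frac{9376711}{71} \approx -1.3207 \cdot 10^{5}$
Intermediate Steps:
$b{\left(E \right)} = -2$
$W{\left(k,u \right)} = \frac{202 + u}{24 + k - u}$ ($W{\left(k,u \right)} = \frac{u + 202}{k - \left(-24 + u\right)} = \frac{202 + u}{24 + k - u}$)
$-132066 - W{\left(542,b{\left(-4 \right)} \right)} = -132066 - \frac{202 - 2}{24 + 542 - -2} = -132066 - \frac{1}{24 + 542 + 2} \cdot 200 = -132066 - \frac{1}{568} \cdot 200 = -132066 - \frac{25}{71} = - \frac{9376711}{71}$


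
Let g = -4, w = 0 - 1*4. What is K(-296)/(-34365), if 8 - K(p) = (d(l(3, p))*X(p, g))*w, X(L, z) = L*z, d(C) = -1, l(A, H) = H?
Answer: 1576/11455 ≈ 0.13758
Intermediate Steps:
w = -4 (w = 0 - 4 = -4)
K(p) = 8 + 16*p (K(p) = 8 - (-p*(-4))*(-4) = 8 - (-(-4)*p)*(-4) = 8 - 4*p*(-4) = 8 - (-16)*p = 8 + 16*p)
K(-296)/(-34365) = (8 + 16*(-296))/(-34365) = (8 - 4736)*(-1/34365) = -4728*(-1/34365) = 1576/11455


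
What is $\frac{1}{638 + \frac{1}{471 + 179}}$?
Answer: $\frac{650}{414701} \approx 0.0015674$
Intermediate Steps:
$\frac{1}{638 + \frac{1}{471 + 179}} = \frac{1}{638 + \frac{1}{650}} = \frac{1}{\frac{414701}{650}} = \frac{650}{414701}$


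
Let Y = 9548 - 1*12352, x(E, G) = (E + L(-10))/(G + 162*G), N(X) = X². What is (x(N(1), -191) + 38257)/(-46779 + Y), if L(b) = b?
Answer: -1191055190/1543667539 ≈ -0.77157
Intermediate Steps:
x(E, G) = (-10 + E)/(163*G) (x(E, G) = (E - 10)/(G + 162*G) = (-10 + E)/((163*G)) = (-10 + E)*(1/(163*G)) = (-10 + E)/(163*G))
Y = -2804 (Y = 9548 - 12352 = -2804)
(x(N(1), -191) + 38257)/(-46779 + Y) = ((1/163)*(-10 + 1²)/(-191) + 38257)/(-46779 - 2804) = ((1/163)*(-1/191)*(-10 + 1) + 38257)/(-49583) = ((1/163)*(-1/191)*(-9) + 38257)*(-1/49583) = (9/31133 + 38257)*(-1/49583) = (1191055190/31133)*(-1/49583) = -1191055190/1543667539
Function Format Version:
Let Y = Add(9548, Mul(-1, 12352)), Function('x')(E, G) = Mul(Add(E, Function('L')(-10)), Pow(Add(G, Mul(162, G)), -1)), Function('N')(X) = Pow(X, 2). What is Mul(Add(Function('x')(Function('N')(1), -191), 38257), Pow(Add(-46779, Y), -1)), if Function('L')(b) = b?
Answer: Rational(-1191055190, 1543667539) ≈ -0.77157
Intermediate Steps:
Function('x')(E, G) = Mul(Rational(1, 163), Pow(G, -1), Add(-10, E)) (Function('x')(E, G) = Mul(Add(E, -10), Pow(Add(G, Mul(162, G)), -1)) = Mul(Add(-10, E), Pow(Mul(163, G), -1)) = Mul(Add(-10, E), Mul(Rational(1, 163), Pow(G, -1))) = Mul(Rational(1, 163), Pow(G, -1), Add(-10, E)))
Y = -2804 (Y = Add(9548, -12352) = -2804)
Mul(Add(Function('x')(Function('N')(1), -191), 38257), Pow(Add(-46779, Y), -1)) = Mul(Add(Mul(Rational(1, 163), Pow(-191, -1), Add(-10, Pow(1, 2))), 38257), Pow(Add(-46779, -2804), -1)) = Mul(Add(Mul(Rational(1, 163), Rational(-1, 191), Add(-10, 1)), 38257), Pow(-49583, -1)) = Mul(Add(Mul(Rational(1, 163), Rational(-1, 191), -9), 38257), Rational(-1, 49583)) = Mul(Add(Rational(9, 31133), 38257), Rational(-1, 49583)) = Mul(Rational(1191055190, 31133), Rational(-1, 49583)) = Rational(-1191055190, 1543667539)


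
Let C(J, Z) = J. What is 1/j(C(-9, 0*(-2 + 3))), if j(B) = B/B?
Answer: 1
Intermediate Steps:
j(B) = 1
1/j(C(-9, 0*(-2 + 3))) = 1/1 = 1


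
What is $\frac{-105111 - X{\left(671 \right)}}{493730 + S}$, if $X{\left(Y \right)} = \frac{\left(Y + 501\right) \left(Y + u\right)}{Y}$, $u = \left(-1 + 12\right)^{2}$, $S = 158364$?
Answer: $- \frac{6496155}{39777734} \approx -0.16331$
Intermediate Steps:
$u = 121$ ($u = 11^{2} = 121$)
$X{\left(Y \right)} = \frac{\left(121 + Y\right) \left(501 + Y\right)}{Y}$ ($X{\left(Y \right)} = \frac{\left(Y + 501\right) \left(Y + 121\right)}{Y} = \frac{\left(501 + Y\right) \left(121 + Y\right)}{Y} = \frac{\left(121 + Y\right) \left(501 + Y\right)}{Y}$)
$\frac{-105111 - X{\left(671 \right)}}{493730 + S} = \frac{-105111 - \left(622 + 671 + \frac{60621}{671}\right)}{493730 + 158364} = \frac{-105111 - \left(622 + 671 + 60621 \cdot \frac{1}{671}\right)}{652094} = \left(-105111 - \left(622 + 671 + \frac{5511}{61}\right)\right) \frac{1}{652094} = \left(-105111 - \frac{84384}{61}\right) \frac{1}{652094} = \left(- \frac{6496155}{61}\right) \frac{1}{652094} = - \frac{6496155}{39777734}$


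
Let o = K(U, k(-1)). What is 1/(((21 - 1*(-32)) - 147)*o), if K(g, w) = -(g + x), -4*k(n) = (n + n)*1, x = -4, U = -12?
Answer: -1/1504 ≈ -0.00066489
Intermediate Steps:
k(n) = -n/2 (k(n) = -(n + n)/4 = -2*n/4 = -n/2)
K(g, w) = 4 - g (K(g, w) = -(g - 4) = -(-4 + g) = 4 - g)
o = 16 (o = 4 - 1*(-12) = 4 + 12 = 16)
1/(((21 - 1*(-32)) - 147)*o) = 1/(((21 - 1*(-32)) - 147)*16) = 1/(((21 + 32) - 147)*16) = 1/((53 - 147)*16) = 1/(-94*16) = 1/(-1504) = -1/1504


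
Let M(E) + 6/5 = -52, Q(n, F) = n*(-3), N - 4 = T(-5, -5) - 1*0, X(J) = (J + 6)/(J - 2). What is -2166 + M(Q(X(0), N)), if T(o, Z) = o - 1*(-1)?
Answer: -11096/5 ≈ -2219.2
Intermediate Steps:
X(J) = (6 + J)/(-2 + J)
T(o, Z) = 1 + o (T(o, Z) = o + 1 = 1 + o)
N = 0 (N = 4 + ((1 - 5) - 1*0) = 4 + (-4 + 0) = 4 - 4 = 0)
Q(n, F) = -3*n
M(E) = -266/5 (M(E) = -6/5 - 52 = -266/5)
-2166 + M(Q(X(0), N)) = -2166 - 266/5 = -11096/5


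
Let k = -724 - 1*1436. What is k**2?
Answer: 4665600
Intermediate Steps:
k = -2160 (k = -724 - 1436 = -2160)
k**2 = (-2160)**2 = 4665600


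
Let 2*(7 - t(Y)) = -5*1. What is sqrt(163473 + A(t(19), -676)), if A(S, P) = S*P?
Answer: sqrt(157051) ≈ 396.30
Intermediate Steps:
t(Y) = 19/2 (t(Y) = 7 - (-5)/2 = 7 - 1/2*(-5) = 7 + 5/2 = 19/2)
A(S, P) = P*S
sqrt(163473 + A(t(19), -676)) = sqrt(163473 - 676*19/2) = sqrt(163473 - 6422) = sqrt(157051)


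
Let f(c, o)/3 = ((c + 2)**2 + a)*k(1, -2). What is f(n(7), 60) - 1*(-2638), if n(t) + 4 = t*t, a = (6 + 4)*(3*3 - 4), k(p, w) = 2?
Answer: 16192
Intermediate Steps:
a = 50 (a = 10*(9 - 4) = 10*5 = 50)
n(t) = -4 + t**2 (n(t) = -4 + t*t = -4 + t**2)
f(c, o) = 300 + 6*(2 + c)**2 (f(c, o) = 3*(((c + 2)**2 + 50)*2) = 3*(((2 + c)**2 + 50)*2) = 3*((50 + (2 + c)**2)*2) = 3*(100 + 2*(2 + c)**2) = 300 + 6*(2 + c)**2)
f(n(7), 60) - 1*(-2638) = (300 + 6*(2 + (-4 + 7**2))**2) - 1*(-2638) = (300 + 6*(2 + (-4 + 49))**2) + 2638 = (300 + 6*(2 + 45)**2) + 2638 = (300 + 6*47**2) + 2638 = (300 + 6*2209) + 2638 = (300 + 13254) + 2638 = 13554 + 2638 = 16192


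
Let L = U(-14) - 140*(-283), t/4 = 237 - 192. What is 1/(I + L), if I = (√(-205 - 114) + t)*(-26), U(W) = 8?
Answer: 8737/305394587 + 13*I*√319/610789174 ≈ 2.8609e-5 + 3.8014e-7*I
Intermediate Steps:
t = 180 (t = 4*(237 - 192) = 4*45 = 180)
L = 39628 (L = 8 - 140*(-283) = 8 + 39620 = 39628)
I = -4680 - 26*I*√319 (I = (√(-205 - 114) + 180)*(-26) = (√(-319) + 180)*(-26) = (I*√319 + 180)*(-26) = (180 + I*√319)*(-26) = -4680 - 26*I*√319 ≈ -4680.0 - 464.38*I)
1/(I + L) = 1/((-4680 - 26*I*√319) + 39628) = 1/(34948 - 26*I*√319)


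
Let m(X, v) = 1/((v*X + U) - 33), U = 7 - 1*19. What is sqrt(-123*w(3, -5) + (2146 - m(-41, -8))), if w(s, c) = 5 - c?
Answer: 3*sqrt(8151249)/283 ≈ 30.265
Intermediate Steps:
U = -12 (U = 7 - 19 = -12)
m(X, v) = 1/(-45 + X*v) (m(X, v) = 1/((v*X - 12) - 33) = 1/((X*v - 12) - 33) = 1/((-12 + X*v) - 33) = 1/(-45 + X*v))
sqrt(-123*w(3, -5) + (2146 - m(-41, -8))) = sqrt(-123*(5 - 1*(-5)) + (2146 - 1/(-45 - 41*(-8)))) = sqrt(-123*(5 + 5) + (2146 - 1/(-45 + 328))) = sqrt(-123*10 + (2146 - 1/283)) = sqrt(-1230 + (2146 - 1*1/283)) = sqrt(-1230 + (2146 - 1/283)) = sqrt(-1230 + 607317/283) = sqrt(259227/283) = 3*sqrt(8151249)/283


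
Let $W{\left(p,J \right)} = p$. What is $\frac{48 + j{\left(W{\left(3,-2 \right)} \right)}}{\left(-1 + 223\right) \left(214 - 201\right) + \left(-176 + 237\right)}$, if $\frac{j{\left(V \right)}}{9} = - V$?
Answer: $\frac{3}{421} \approx 0.0071259$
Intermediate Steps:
$j{\left(V \right)} = - 9 V$ ($j{\left(V \right)} = 9 \left(- V\right) = - 9 V$)
$\frac{48 + j{\left(W{\left(3,-2 \right)} \right)}}{\left(-1 + 223\right) \left(214 - 201\right) + \left(-176 + 237\right)} = \frac{48 - 27}{\left(-1 + 223\right) \left(214 - 201\right) + \left(-176 + 237\right)} = \frac{48 - 27}{222 \cdot 13 + 61} = \frac{21}{2886 + 61} = \frac{21}{2947} = 21 \cdot \frac{1}{2947} = \frac{3}{421}$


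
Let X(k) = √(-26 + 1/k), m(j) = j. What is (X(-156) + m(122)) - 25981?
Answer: -25859 + I*√158223/78 ≈ -25859.0 + 5.0996*I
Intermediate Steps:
(X(-156) + m(122)) - 25981 = (√(-26 + 1/(-156)) + 122) - 25981 = (√(-26 - 1/156) + 122) - 25981 = (√(-4057/156) + 122) - 25981 = (I*√158223/78 + 122) - 25981 = (122 + I*√158223/78) - 25981 = -25859 + I*√158223/78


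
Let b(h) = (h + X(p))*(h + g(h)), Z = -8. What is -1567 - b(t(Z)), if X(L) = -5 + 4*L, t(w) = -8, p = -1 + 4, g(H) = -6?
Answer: -1581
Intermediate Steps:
p = 3
b(h) = (-6 + h)*(7 + h) (b(h) = (h + (-5 + 4*3))*(h - 6) = (h + (-5 + 12))*(-6 + h) = (h + 7)*(-6 + h) = (7 + h)*(-6 + h) = (-6 + h)*(7 + h))
-1567 - b(t(Z)) = -1567 - (-42 - 8 + (-8)²) = -1567 - (-42 - 8 + 64) = -1567 - 1*14 = -1567 - 14 = -1581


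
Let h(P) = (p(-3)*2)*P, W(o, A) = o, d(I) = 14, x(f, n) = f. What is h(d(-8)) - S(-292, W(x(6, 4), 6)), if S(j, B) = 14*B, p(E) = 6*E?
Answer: -588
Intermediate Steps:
h(P) = -36*P (h(P) = ((6*(-3))*2)*P = (-18*2)*P = -36*P)
h(d(-8)) - S(-292, W(x(6, 4), 6)) = -36*14 - 14*6 = -504 - 1*84 = -504 - 84 = -588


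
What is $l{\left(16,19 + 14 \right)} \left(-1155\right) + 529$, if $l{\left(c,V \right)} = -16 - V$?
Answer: $57124$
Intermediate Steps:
$l{\left(16,19 + 14 \right)} \left(-1155\right) + 529 = \left(-16 - \left(19 + 14\right)\right) \left(-1155\right) + 529 = \left(-16 - 33\right) \left(-1155\right) + 529 = \left(-49\right) \left(-1155\right) + 529 = 56595 + 529 = 57124$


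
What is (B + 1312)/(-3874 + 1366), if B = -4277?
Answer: 2965/2508 ≈ 1.1822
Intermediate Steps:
(B + 1312)/(-3874 + 1366) = (-4277 + 1312)/(-3874 + 1366) = -2965/(-2508) = -2965*(-1/2508) = 2965/2508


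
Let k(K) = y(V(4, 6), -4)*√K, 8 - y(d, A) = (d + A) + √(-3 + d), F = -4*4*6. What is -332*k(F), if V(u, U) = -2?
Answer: 1328*I*√6*(-14 + I*√5) ≈ -7273.8 - 45541.0*I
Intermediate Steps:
F = -96 (F = -16*6 = -96)
y(d, A) = 8 - A - d - √(-3 + d) (y(d, A) = 8 - ((d + A) + √(-3 + d)) = 8 - ((A + d) + √(-3 + d)) = 8 - (A + d + √(-3 + d)) = 8 + (-A - d - √(-3 + d)) = 8 - A - d - √(-3 + d))
k(K) = √K*(14 - I*√5) (k(K) = (8 - 1*(-4) - 1*(-2) - √(-3 - 2))*√K = (8 + 4 + 2 - √(-5))*√K = (8 + 4 + 2 - I*√5)*√K = (14 - I*√5)*√K = √K*(14 - I*√5))
-332*k(F) = -332*√(-96)*(14 - I*√5) = -332*4*I*√6*(14 - I*√5) = -1328*I*√6*(14 - I*√5)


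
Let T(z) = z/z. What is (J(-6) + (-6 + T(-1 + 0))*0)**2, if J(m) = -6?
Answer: 36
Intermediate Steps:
T(z) = 1
(J(-6) + (-6 + T(-1 + 0))*0)**2 = (-6 + (-6 + 1)*0)**2 = (-6 - 5*0)**2 = (-6 + 0)**2 = (-6)**2 = 36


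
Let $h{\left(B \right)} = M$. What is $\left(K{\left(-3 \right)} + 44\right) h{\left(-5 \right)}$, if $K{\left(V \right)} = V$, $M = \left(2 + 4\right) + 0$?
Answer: $246$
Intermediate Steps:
$M = 6$ ($M = 6 + 0 = 6$)
$h{\left(B \right)} = 6$
$\left(K{\left(-3 \right)} + 44\right) h{\left(-5 \right)} = \left(-3 + 44\right) 6 = 41 \cdot 6 = 246$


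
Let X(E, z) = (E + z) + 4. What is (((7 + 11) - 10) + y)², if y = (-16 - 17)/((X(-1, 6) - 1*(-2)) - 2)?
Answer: 169/9 ≈ 18.778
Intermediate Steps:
X(E, z) = 4 + E + z
y = -11/3 (y = (-16 - 17)/(((4 - 1 + 6) - 1*(-2)) - 2) = -33/((9 + 2) - 2) = -33/(11 - 2) = -33/9 = -33*⅑ = -11/3 ≈ -3.6667)
(((7 + 11) - 10) + y)² = (((7 + 11) - 10) - 11/3)² = ((18 - 10) - 11/3)² = (8 - 11/3)² = (13/3)² = 169/9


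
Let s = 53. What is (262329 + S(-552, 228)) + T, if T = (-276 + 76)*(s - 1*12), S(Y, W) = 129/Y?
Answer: 46759693/184 ≈ 2.5413e+5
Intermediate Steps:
T = -8200 (T = (-276 + 76)*(53 - 1*12) = -200*(53 - 12) = -200*41 = -8200)
(262329 + S(-552, 228)) + T = (262329 + 129/(-552)) - 8200 = (262329 + 129*(-1/552)) - 8200 = (262329 - 43/184) - 8200 = 48268493/184 - 8200 = 46759693/184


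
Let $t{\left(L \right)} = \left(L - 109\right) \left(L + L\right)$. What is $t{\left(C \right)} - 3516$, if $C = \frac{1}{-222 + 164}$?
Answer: $- \frac{5907589}{1682} \approx -3512.2$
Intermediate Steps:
$C = - \frac{1}{58}$ ($C = \frac{1}{-58} = - \frac{1}{58} \approx -0.017241$)
$t{\left(L \right)} = 2 L \left(-109 + L\right)$ ($t{\left(L \right)} = \left(-109 + L\right) 2 L = 2 L \left(-109 + L\right)$)
$t{\left(C \right)} - 3516 = 2 \left(- \frac{1}{58}\right) \left(-109 - \frac{1}{58}\right) - 3516 = 2 \left(- \frac{1}{58}\right) \left(- \frac{6323}{58}\right) - 3516 = \frac{6323}{1682} - 3516 = - \frac{5907589}{1682}$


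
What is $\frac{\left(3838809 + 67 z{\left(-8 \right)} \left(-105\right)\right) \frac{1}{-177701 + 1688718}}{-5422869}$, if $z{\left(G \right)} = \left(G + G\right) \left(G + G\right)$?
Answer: $- \frac{679283}{2731349082591} \approx -2.487 \cdot 10^{-7}$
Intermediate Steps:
$z{\left(G \right)} = 4 G^{2}$ ($z{\left(G \right)} = 2 G 2 G = 4 G^{2}$)
$\frac{\left(3838809 + 67 z{\left(-8 \right)} \left(-105\right)\right) \frac{1}{-177701 + 1688718}}{-5422869} = \frac{\left(3838809 + 67 \cdot 4 \left(-8\right)^{2} \left(-105\right)\right) \frac{1}{-177701 + 1688718}}{-5422869} = \frac{3838809 + 67 \cdot 4 \cdot 64 \left(-105\right)}{1511017} \left(- \frac{1}{5422869}\right) = \left(3838809 + 67 \cdot 256 \left(-105\right)\right) \frac{1}{1511017} \left(- \frac{1}{5422869}\right) = \left(3838809 + 17152 \left(-105\right)\right) \frac{1}{1511017} \left(- \frac{1}{5422869}\right) = \left(3838809 - 1800960\right) \frac{1}{1511017} \left(- \frac{1}{5422869}\right) = 2037849 \cdot \frac{1}{1511017} \left(- \frac{1}{5422869}\right) = \frac{2037849}{1511017} \left(- \frac{1}{5422869}\right) = - \frac{679283}{2731349082591}$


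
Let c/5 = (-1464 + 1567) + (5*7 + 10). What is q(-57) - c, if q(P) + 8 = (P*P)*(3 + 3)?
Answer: 18746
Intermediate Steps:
c = 740 (c = 5*((-1464 + 1567) + (5*7 + 10)) = 5*(103 + (35 + 10)) = 5*(103 + 45) = 5*148 = 740)
q(P) = -8 + 6*P**2 (q(P) = -8 + (P*P)*(3 + 3) = -8 + P**2*6 = -8 + 6*P**2)
q(-57) - c = (-8 + 6*(-57)**2) - 1*740 = (-8 + 6*3249) - 740 = (-8 + 19494) - 740 = 19486 - 740 = 18746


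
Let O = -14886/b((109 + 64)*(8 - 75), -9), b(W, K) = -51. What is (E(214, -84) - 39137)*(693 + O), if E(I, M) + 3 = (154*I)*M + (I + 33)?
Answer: -47000899371/17 ≈ -2.7648e+9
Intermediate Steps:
E(I, M) = 30 + I + 154*I*M (E(I, M) = -3 + ((154*I)*M + (I + 33)) = -3 + (154*I*M + (33 + I)) = -3 + (33 + I + 154*I*M) = 30 + I + 154*I*M)
O = 4962/17 (O = -14886/(-51) = -14886*(-1/51) = 4962/17 ≈ 291.88)
(E(214, -84) - 39137)*(693 + O) = ((30 + 214 + 154*214*(-84)) - 39137)*(693 + 4962/17) = ((30 + 214 - 2768304) - 39137)*(16743/17) = (-2768060 - 39137)*(16743/17) = -2807197*16743/17 = -47000899371/17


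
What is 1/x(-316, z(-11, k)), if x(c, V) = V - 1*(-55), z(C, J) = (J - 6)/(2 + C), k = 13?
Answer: 9/488 ≈ 0.018443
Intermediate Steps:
z(C, J) = (-6 + J)/(2 + C)
x(c, V) = 55 + V (x(c, V) = V + 55 = 55 + V)
1/x(-316, z(-11, k)) = 1/(55 + (-6 + 13)/(2 - 11)) = 1/(55 + 7/(-9)) = 1/(55 - 1/9*7) = 1/(55 - 7/9) = 1/(488/9) = 9/488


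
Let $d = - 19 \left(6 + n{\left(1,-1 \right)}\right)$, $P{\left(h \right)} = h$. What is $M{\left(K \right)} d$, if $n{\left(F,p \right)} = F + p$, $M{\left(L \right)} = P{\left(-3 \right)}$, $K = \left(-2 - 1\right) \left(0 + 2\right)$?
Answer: $342$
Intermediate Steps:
$K = -6$ ($K = \left(-3\right) 2 = -6$)
$M{\left(L \right)} = -3$
$d = -114$ ($d = - 19 \left(6 + \left(1 - 1\right)\right) = - 19 \left(6 + 0\right) = \left(-19\right) 6 = -114$)
$M{\left(K \right)} d = \left(-3\right) \left(-114\right) = 342$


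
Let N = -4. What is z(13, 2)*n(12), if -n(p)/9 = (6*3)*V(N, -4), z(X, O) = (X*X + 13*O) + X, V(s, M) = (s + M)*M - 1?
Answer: -1044576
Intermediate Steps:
V(s, M) = -1 + M*(M + s) (V(s, M) = (M + s)*M - 1 = M*(M + s) - 1 = -1 + M*(M + s))
z(X, O) = X + X**2 + 13*O (z(X, O) = (X**2 + 13*O) + X = X + X**2 + 13*O)
n(p) = -5022 (n(p) = -9*6*3*(-1 + (-4)**2 - 4*(-4)) = -162*(-1 + 16 + 16) = -162*31 = -9*558 = -5022)
z(13, 2)*n(12) = (13 + 13**2 + 13*2)*(-5022) = (13 + 169 + 26)*(-5022) = 208*(-5022) = -1044576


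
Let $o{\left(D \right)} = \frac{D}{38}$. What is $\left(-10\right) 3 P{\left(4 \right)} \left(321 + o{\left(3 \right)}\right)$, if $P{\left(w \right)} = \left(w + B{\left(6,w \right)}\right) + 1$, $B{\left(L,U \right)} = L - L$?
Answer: $- \frac{915075}{19} \approx -48162.0$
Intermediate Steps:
$B{\left(L,U \right)} = 0$
$P{\left(w \right)} = 1 + w$ ($P{\left(w \right)} = \left(w + 0\right) + 1 = w + 1 = 1 + w$)
$o{\left(D \right)} = \frac{D}{38}$ ($o{\left(D \right)} = D \frac{1}{38} = \frac{D}{38}$)
$\left(-10\right) 3 P{\left(4 \right)} \left(321 + o{\left(3 \right)}\right) = \left(-10\right) 3 \left(1 + 4\right) \left(321 + \frac{1}{38} \cdot 3\right) = \left(-30\right) 5 \left(321 + \frac{3}{38}\right) = \left(-150\right) \frac{12201}{38} = - \frac{915075}{19}$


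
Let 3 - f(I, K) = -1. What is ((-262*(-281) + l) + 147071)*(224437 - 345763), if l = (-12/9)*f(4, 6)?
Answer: -26775151846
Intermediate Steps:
f(I, K) = 4 (f(I, K) = 3 - 1*(-1) = 3 + 1 = 4)
l = -16/3 (l = -12/9*4 = -12*⅑*4 = -4/3*4 = -16/3 ≈ -5.3333)
((-262*(-281) + l) + 147071)*(224437 - 345763) = ((-262*(-281) - 16/3) + 147071)*(224437 - 345763) = ((73622 - 16/3) + 147071)*(-121326) = (220850/3 + 147071)*(-121326) = (662063/3)*(-121326) = -26775151846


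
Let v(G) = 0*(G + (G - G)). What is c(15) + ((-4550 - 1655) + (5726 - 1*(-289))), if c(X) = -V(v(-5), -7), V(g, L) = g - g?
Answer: -190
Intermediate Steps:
v(G) = 0 (v(G) = 0*(G + 0) = 0*G = 0)
V(g, L) = 0
c(X) = 0 (c(X) = -1*0 = 0)
c(15) + ((-4550 - 1655) + (5726 - 1*(-289))) = 0 + ((-4550 - 1655) + (5726 - 1*(-289))) = 0 + (-6205 + (5726 + 289)) = 0 + (-6205 + 6015) = 0 - 190 = -190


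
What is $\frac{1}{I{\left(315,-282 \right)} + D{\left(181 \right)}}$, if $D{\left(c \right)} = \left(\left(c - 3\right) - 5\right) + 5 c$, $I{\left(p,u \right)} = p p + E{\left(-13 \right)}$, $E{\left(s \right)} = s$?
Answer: $\frac{1}{100290} \approx 9.9711 \cdot 10^{-6}$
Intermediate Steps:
$I{\left(p,u \right)} = -13 + p^{2}$ ($I{\left(p,u \right)} = p p - 13 = p^{2} - 13 = -13 + p^{2}$)
$D{\left(c \right)} = -8 + 6 c$ ($D{\left(c \right)} = \left(\left(-3 + c\right) - 5\right) + 5 c = \left(-8 + c\right) + 5 c = -8 + 6 c$)
$\frac{1}{I{\left(315,-282 \right)} + D{\left(181 \right)}} = \frac{1}{\left(-13 + 315^{2}\right) + \left(-8 + 6 \cdot 181\right)} = \frac{1}{\left(-13 + 99225\right) + \left(-8 + 1086\right)} = \frac{1}{99212 + 1078} = \frac{1}{100290}$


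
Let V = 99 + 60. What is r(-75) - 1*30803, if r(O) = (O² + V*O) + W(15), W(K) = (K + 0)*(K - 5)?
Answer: -36953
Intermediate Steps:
W(K) = K*(-5 + K)
V = 159
r(O) = 150 + O² + 159*O (r(O) = (O² + 159*O) + 15*(-5 + 15) = (O² + 159*O) + 15*10 = (O² + 159*O) + 150 = 150 + O² + 159*O)
r(-75) - 1*30803 = (150 + (-75)² + 159*(-75)) - 1*30803 = (150 + 5625 - 11925) - 30803 = -6150 - 30803 = -36953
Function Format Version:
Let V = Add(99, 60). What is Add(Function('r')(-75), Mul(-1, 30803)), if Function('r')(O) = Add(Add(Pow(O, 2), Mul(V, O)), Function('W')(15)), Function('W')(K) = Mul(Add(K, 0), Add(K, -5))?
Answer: -36953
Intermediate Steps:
Function('W')(K) = Mul(K, Add(-5, K))
V = 159
Function('r')(O) = Add(150, Pow(O, 2), Mul(159, O)) (Function('r')(O) = Add(Add(Pow(O, 2), Mul(159, O)), Mul(15, Add(-5, 15))) = Add(Add(Pow(O, 2), Mul(159, O)), Mul(15, 10)) = Add(Add(Pow(O, 2), Mul(159, O)), 150) = Add(150, Pow(O, 2), Mul(159, O)))
Add(Function('r')(-75), Mul(-1, 30803)) = Add(Add(150, Pow(-75, 2), Mul(159, -75)), Mul(-1, 30803)) = Add(Add(150, 5625, -11925), -30803) = Add(-6150, -30803) = -36953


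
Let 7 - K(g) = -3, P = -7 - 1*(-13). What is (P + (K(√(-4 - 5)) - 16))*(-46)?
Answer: 0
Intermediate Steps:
P = 6 (P = -7 + 13 = 6)
K(g) = 10 (K(g) = 7 - 1*(-3) = 7 + 3 = 10)
(P + (K(√(-4 - 5)) - 16))*(-46) = (6 + (10 - 16))*(-46) = (6 - 6)*(-46) = 0*(-46) = 0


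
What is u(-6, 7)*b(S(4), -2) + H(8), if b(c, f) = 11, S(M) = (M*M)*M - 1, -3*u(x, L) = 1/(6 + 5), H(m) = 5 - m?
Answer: -10/3 ≈ -3.3333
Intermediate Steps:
u(x, L) = -1/33 (u(x, L) = -1/(3*(6 + 5)) = -⅓/11 = -⅓*1/11 = -1/33)
S(M) = -1 + M³ (S(M) = M²*M - 1 = M³ - 1 = -1 + M³)
u(-6, 7)*b(S(4), -2) + H(8) = -1/33*11 + (5 - 1*8) = -⅓ + (5 - 8) = -⅓ - 3 = -10/3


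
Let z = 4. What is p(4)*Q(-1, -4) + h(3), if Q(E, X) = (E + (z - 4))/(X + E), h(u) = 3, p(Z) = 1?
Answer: 16/5 ≈ 3.2000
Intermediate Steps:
Q(E, X) = E/(E + X) (Q(E, X) = (E + (4 - 4))/(X + E) = (E + 0)/(E + X) = E/(E + X))
p(4)*Q(-1, -4) + h(3) = 1*(-1/(-1 - 4)) + 3 = 1*(-1/(-5)) + 3 = 1*(-1*(-⅕)) + 3 = 1*(⅕) + 3 = ⅕ + 3 = 16/5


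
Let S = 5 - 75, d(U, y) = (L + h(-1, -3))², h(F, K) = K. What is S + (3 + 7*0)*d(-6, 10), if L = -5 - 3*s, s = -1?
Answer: 5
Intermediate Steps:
L = -2 (L = -5 - 3*(-1) = -5 + 3 = -2)
d(U, y) = 25 (d(U, y) = (-2 - 3)² = (-5)² = 25)
S = -70
S + (3 + 7*0)*d(-6, 10) = -70 + (3 + 7*0)*25 = -70 + (3 + 0)*25 = -70 + 3*25 = -70 + 75 = 5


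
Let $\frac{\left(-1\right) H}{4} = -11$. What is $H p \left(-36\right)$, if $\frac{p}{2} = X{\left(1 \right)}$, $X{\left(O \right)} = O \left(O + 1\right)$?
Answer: $-6336$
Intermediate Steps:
$X{\left(O \right)} = O \left(1 + O\right)$
$p = 4$ ($p = 2 \cdot 1 \left(1 + 1\right) = 2 \cdot 1 \cdot 2 = 2 \cdot 2 = 4$)
$H = 44$ ($H = \left(-4\right) \left(-11\right) = 44$)
$H p \left(-36\right) = 44 \cdot 4 \left(-36\right) = 176 \left(-36\right) = -6336$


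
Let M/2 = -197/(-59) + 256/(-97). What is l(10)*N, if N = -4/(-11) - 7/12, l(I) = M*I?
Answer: -193575/62953 ≈ -3.0749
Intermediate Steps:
M = 8010/5723 (M = 2*(-197/(-59) + 256/(-97)) = 2*(-197*(-1/59) + 256*(-1/97)) = 2*(197/59 - 256/97) = 2*(4005/5723) = 8010/5723 ≈ 1.3996)
l(I) = 8010*I/5723
N = -29/132 (N = -4*(-1/11) - 7*1/12 = 4/11 - 7/12 = -29/132 ≈ -0.21970)
l(10)*N = ((8010/5723)*10)*(-29/132) = (80100/5723)*(-29/132) = -193575/62953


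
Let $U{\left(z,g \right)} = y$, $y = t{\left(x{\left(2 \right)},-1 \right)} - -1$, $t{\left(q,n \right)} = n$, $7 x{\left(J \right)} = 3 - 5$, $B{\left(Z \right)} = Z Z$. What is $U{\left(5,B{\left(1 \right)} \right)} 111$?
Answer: $0$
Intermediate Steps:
$B{\left(Z \right)} = Z^{2}$
$x{\left(J \right)} = - \frac{2}{7}$ ($x{\left(J \right)} = \frac{3 - 5}{7} = \frac{1}{7} \left(-2\right) = - \frac{2}{7}$)
$y = 0$ ($y = -1 - -1 = -1 + 1 = 0$)
$U{\left(z,g \right)} = 0$
$U{\left(5,B{\left(1 \right)} \right)} 111 = 0 \cdot 111 = 0$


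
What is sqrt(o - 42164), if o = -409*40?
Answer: 2*I*sqrt(14631) ≈ 241.92*I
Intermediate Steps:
o = -16360
sqrt(o - 42164) = sqrt(-16360 - 42164) = sqrt(-58524) = 2*I*sqrt(14631)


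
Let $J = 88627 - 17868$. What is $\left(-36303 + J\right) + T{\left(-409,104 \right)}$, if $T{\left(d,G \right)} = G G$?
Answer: $45272$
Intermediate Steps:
$T{\left(d,G \right)} = G^{2}$
$J = 70759$ ($J = 88627 - 17868 = 70759$)
$\left(-36303 + J\right) + T{\left(-409,104 \right)} = \left(-36303 + 70759\right) + 104^{2} = 34456 + 10816 = 45272$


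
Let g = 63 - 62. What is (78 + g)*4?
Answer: 316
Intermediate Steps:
g = 1
(78 + g)*4 = (78 + 1)*4 = 79*4 = 316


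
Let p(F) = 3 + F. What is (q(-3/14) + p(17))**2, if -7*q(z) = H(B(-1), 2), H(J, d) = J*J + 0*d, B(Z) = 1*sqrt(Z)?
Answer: 19881/49 ≈ 405.73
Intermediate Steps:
B(Z) = sqrt(Z)
H(J, d) = J**2 (H(J, d) = J**2 + 0 = J**2)
q(z) = 1/7 (q(z) = -(sqrt(-1))**2/7 = -I**2/7 = -1/7*(-1) = 1/7)
(q(-3/14) + p(17))**2 = (1/7 + (3 + 17))**2 = (1/7 + 20)**2 = (141/7)**2 = 19881/49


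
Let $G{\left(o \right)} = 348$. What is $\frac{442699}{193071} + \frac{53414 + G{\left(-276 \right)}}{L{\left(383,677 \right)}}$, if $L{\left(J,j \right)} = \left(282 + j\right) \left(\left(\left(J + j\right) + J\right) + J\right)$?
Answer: $\frac{392802576884}{169046596257} \approx 2.3236$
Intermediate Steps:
$L{\left(J,j \right)} = \left(282 + j\right) \left(j + 3 J\right)$ ($L{\left(J,j \right)} = \left(282 + j\right) \left(\left(j + 2 J\right) + J\right) = \left(282 + j\right) \left(j + 3 J\right)$)
$\frac{442699}{193071} + \frac{53414 + G{\left(-276 \right)}}{L{\left(383,677 \right)}} = \frac{442699}{193071} + \frac{53414 + 348}{677^{2} + 282 \cdot 677 + 846 \cdot 383 + 3 \cdot 383 \cdot 677} = 442699 \cdot \frac{1}{193071} + \frac{53762}{458329 + 190914 + 324018 + 777873} = \frac{442699}{193071} + \frac{53762}{1751134} = \frac{442699}{193071} + 53762 \cdot \frac{1}{1751134} = \frac{442699}{193071} + \frac{26881}{875567} = \frac{392802576884}{169046596257}$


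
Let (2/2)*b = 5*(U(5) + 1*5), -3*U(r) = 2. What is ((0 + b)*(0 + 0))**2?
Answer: 0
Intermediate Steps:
U(r) = -2/3 (U(r) = -1/3*2 = -2/3)
b = 65/3 (b = 5*(-2/3 + 1*5) = 5*(-2/3 + 5) = 5*(13/3) = 65/3 ≈ 21.667)
((0 + b)*(0 + 0))**2 = ((0 + 65/3)*(0 + 0))**2 = ((65/3)*0)**2 = 0**2 = 0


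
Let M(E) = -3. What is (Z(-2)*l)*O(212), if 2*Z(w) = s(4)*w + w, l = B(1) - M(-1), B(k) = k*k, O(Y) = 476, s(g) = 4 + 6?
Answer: -20944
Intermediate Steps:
s(g) = 10
B(k) = k²
l = 4 (l = 1² - 1*(-3) = 1 + 3 = 4)
Z(w) = 11*w/2 (Z(w) = (10*w + w)/2 = (11*w)/2 = 11*w/2)
(Z(-2)*l)*O(212) = (((11/2)*(-2))*4)*476 = -11*4*476 = -44*476 = -20944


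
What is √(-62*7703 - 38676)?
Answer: I*√516262 ≈ 718.51*I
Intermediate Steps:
√(-62*7703 - 38676) = √(-477586 - 38676) = √(-516262) = I*√516262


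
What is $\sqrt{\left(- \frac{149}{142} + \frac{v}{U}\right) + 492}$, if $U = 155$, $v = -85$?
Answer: $\frac{\sqrt{9502821902}}{4402} \approx 22.145$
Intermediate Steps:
$\sqrt{\left(- \frac{149}{142} + \frac{v}{U}\right) + 492} = \sqrt{\left(- \frac{149}{142} - \frac{85}{155}\right) + 492} = \sqrt{\left(\left(-149\right) \frac{1}{142} - \frac{17}{31}\right) + 492} = \sqrt{\left(- \frac{149}{142} - \frac{17}{31}\right) + 492} = \sqrt{- \frac{7033}{4402} + 492} = \sqrt{\frac{2158751}{4402}} = \frac{\sqrt{9502821902}}{4402}$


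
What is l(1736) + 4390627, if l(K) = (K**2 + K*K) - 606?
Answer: 10417413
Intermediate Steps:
l(K) = -606 + 2*K**2 (l(K) = (K**2 + K**2) - 606 = 2*K**2 - 606 = -606 + 2*K**2)
l(1736) + 4390627 = (-606 + 2*1736**2) + 4390627 = (-606 + 2*3013696) + 4390627 = (-606 + 6027392) + 4390627 = 6026786 + 4390627 = 10417413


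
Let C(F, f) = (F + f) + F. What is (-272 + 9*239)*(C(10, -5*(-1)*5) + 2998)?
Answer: 5717797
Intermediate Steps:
C(F, f) = f + 2*F
(-272 + 9*239)*(C(10, -5*(-1)*5) + 2998) = (-272 + 9*239)*((-5*(-1)*5 + 2*10) + 2998) = (-272 + 2151)*((5*5 + 20) + 2998) = 1879*((25 + 20) + 2998) = 1879*(45 + 2998) = 1879*3043 = 5717797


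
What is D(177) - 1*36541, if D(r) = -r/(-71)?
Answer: -2594234/71 ≈ -36539.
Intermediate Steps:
D(r) = r/71 (D(r) = -r*(-1)/71 = -(-1)*r/71 = r/71)
D(177) - 1*36541 = (1/71)*177 - 1*36541 = 177/71 - 36541 = -2594234/71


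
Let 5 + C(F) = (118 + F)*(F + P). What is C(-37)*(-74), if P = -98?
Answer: 809560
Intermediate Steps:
C(F) = -5 + (-98 + F)*(118 + F) (C(F) = -5 + (118 + F)*(F - 98) = -5 + (118 + F)*(-98 + F) = -5 + (-98 + F)*(118 + F))
C(-37)*(-74) = (-11569 + (-37)**2 + 20*(-37))*(-74) = (-11569 + 1369 - 740)*(-74) = -10940*(-74) = 809560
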